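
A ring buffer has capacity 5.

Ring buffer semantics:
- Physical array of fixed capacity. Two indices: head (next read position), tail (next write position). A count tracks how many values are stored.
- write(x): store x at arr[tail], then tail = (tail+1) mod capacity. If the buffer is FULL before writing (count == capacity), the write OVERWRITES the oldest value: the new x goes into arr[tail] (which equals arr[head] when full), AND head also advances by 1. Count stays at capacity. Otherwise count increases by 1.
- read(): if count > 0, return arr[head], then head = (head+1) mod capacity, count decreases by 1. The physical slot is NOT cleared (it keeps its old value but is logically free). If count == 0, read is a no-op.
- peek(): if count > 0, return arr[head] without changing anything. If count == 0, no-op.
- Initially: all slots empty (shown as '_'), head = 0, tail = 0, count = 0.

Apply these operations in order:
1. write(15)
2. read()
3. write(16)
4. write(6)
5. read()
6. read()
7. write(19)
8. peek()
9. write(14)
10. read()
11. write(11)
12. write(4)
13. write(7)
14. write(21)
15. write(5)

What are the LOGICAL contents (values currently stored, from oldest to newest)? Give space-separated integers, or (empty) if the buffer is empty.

Answer: 11 4 7 21 5

Derivation:
After op 1 (write(15)): arr=[15 _ _ _ _] head=0 tail=1 count=1
After op 2 (read()): arr=[15 _ _ _ _] head=1 tail=1 count=0
After op 3 (write(16)): arr=[15 16 _ _ _] head=1 tail=2 count=1
After op 4 (write(6)): arr=[15 16 6 _ _] head=1 tail=3 count=2
After op 5 (read()): arr=[15 16 6 _ _] head=2 tail=3 count=1
After op 6 (read()): arr=[15 16 6 _ _] head=3 tail=3 count=0
After op 7 (write(19)): arr=[15 16 6 19 _] head=3 tail=4 count=1
After op 8 (peek()): arr=[15 16 6 19 _] head=3 tail=4 count=1
After op 9 (write(14)): arr=[15 16 6 19 14] head=3 tail=0 count=2
After op 10 (read()): arr=[15 16 6 19 14] head=4 tail=0 count=1
After op 11 (write(11)): arr=[11 16 6 19 14] head=4 tail=1 count=2
After op 12 (write(4)): arr=[11 4 6 19 14] head=4 tail=2 count=3
After op 13 (write(7)): arr=[11 4 7 19 14] head=4 tail=3 count=4
After op 14 (write(21)): arr=[11 4 7 21 14] head=4 tail=4 count=5
After op 15 (write(5)): arr=[11 4 7 21 5] head=0 tail=0 count=5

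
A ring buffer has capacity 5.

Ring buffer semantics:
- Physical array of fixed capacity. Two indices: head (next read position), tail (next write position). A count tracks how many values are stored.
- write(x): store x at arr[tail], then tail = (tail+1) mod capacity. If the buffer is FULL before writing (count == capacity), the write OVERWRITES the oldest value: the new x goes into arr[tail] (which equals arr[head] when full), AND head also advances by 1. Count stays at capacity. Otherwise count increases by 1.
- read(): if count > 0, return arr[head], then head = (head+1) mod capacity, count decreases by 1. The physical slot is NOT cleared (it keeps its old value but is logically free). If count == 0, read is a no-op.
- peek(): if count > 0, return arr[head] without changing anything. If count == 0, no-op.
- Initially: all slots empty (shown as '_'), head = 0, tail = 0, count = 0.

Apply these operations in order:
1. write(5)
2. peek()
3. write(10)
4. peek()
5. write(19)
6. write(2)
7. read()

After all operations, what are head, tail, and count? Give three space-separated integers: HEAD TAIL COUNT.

After op 1 (write(5)): arr=[5 _ _ _ _] head=0 tail=1 count=1
After op 2 (peek()): arr=[5 _ _ _ _] head=0 tail=1 count=1
After op 3 (write(10)): arr=[5 10 _ _ _] head=0 tail=2 count=2
After op 4 (peek()): arr=[5 10 _ _ _] head=0 tail=2 count=2
After op 5 (write(19)): arr=[5 10 19 _ _] head=0 tail=3 count=3
After op 6 (write(2)): arr=[5 10 19 2 _] head=0 tail=4 count=4
After op 7 (read()): arr=[5 10 19 2 _] head=1 tail=4 count=3

Answer: 1 4 3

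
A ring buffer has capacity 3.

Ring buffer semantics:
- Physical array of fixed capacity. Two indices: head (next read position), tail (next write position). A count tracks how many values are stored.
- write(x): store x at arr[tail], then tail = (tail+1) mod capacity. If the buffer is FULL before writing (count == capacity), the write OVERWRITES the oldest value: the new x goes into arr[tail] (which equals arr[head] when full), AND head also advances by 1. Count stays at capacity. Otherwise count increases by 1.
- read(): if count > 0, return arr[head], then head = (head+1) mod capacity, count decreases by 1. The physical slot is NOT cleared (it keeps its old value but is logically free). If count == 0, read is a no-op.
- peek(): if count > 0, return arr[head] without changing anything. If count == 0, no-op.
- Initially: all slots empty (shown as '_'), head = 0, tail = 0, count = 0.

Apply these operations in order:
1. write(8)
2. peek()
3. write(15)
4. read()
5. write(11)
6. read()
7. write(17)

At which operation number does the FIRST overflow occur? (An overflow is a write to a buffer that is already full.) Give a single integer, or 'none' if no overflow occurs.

After op 1 (write(8)): arr=[8 _ _] head=0 tail=1 count=1
After op 2 (peek()): arr=[8 _ _] head=0 tail=1 count=1
After op 3 (write(15)): arr=[8 15 _] head=0 tail=2 count=2
After op 4 (read()): arr=[8 15 _] head=1 tail=2 count=1
After op 5 (write(11)): arr=[8 15 11] head=1 tail=0 count=2
After op 6 (read()): arr=[8 15 11] head=2 tail=0 count=1
After op 7 (write(17)): arr=[17 15 11] head=2 tail=1 count=2

Answer: none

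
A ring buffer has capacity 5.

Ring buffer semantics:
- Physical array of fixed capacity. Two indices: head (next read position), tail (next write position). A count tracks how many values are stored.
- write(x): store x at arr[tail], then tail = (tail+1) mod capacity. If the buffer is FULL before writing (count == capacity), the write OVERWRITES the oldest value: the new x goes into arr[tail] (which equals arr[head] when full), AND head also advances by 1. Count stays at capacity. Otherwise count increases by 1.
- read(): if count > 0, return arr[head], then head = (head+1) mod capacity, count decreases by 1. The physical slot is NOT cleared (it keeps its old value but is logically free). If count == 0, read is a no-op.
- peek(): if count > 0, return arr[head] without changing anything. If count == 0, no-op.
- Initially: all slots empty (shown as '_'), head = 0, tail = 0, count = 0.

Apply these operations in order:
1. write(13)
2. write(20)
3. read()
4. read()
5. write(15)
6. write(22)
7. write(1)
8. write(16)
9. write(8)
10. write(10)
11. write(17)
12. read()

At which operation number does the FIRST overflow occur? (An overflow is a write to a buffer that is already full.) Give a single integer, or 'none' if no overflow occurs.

After op 1 (write(13)): arr=[13 _ _ _ _] head=0 tail=1 count=1
After op 2 (write(20)): arr=[13 20 _ _ _] head=0 tail=2 count=2
After op 3 (read()): arr=[13 20 _ _ _] head=1 tail=2 count=1
After op 4 (read()): arr=[13 20 _ _ _] head=2 tail=2 count=0
After op 5 (write(15)): arr=[13 20 15 _ _] head=2 tail=3 count=1
After op 6 (write(22)): arr=[13 20 15 22 _] head=2 tail=4 count=2
After op 7 (write(1)): arr=[13 20 15 22 1] head=2 tail=0 count=3
After op 8 (write(16)): arr=[16 20 15 22 1] head=2 tail=1 count=4
After op 9 (write(8)): arr=[16 8 15 22 1] head=2 tail=2 count=5
After op 10 (write(10)): arr=[16 8 10 22 1] head=3 tail=3 count=5
After op 11 (write(17)): arr=[16 8 10 17 1] head=4 tail=4 count=5
After op 12 (read()): arr=[16 8 10 17 1] head=0 tail=4 count=4

Answer: 10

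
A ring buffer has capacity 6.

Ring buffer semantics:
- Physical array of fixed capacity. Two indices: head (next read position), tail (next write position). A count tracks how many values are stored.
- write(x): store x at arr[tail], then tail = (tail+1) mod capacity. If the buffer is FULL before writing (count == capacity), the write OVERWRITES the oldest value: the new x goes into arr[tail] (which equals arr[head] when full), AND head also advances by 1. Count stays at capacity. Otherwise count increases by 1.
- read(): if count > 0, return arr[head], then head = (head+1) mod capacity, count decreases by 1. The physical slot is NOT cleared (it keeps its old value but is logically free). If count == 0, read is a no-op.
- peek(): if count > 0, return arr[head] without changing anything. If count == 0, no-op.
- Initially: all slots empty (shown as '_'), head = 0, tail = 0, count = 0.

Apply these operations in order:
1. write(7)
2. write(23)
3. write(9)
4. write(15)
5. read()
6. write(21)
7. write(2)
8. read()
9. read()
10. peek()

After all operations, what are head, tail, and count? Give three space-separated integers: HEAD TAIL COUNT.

Answer: 3 0 3

Derivation:
After op 1 (write(7)): arr=[7 _ _ _ _ _] head=0 tail=1 count=1
After op 2 (write(23)): arr=[7 23 _ _ _ _] head=0 tail=2 count=2
After op 3 (write(9)): arr=[7 23 9 _ _ _] head=0 tail=3 count=3
After op 4 (write(15)): arr=[7 23 9 15 _ _] head=0 tail=4 count=4
After op 5 (read()): arr=[7 23 9 15 _ _] head=1 tail=4 count=3
After op 6 (write(21)): arr=[7 23 9 15 21 _] head=1 tail=5 count=4
After op 7 (write(2)): arr=[7 23 9 15 21 2] head=1 tail=0 count=5
After op 8 (read()): arr=[7 23 9 15 21 2] head=2 tail=0 count=4
After op 9 (read()): arr=[7 23 9 15 21 2] head=3 tail=0 count=3
After op 10 (peek()): arr=[7 23 9 15 21 2] head=3 tail=0 count=3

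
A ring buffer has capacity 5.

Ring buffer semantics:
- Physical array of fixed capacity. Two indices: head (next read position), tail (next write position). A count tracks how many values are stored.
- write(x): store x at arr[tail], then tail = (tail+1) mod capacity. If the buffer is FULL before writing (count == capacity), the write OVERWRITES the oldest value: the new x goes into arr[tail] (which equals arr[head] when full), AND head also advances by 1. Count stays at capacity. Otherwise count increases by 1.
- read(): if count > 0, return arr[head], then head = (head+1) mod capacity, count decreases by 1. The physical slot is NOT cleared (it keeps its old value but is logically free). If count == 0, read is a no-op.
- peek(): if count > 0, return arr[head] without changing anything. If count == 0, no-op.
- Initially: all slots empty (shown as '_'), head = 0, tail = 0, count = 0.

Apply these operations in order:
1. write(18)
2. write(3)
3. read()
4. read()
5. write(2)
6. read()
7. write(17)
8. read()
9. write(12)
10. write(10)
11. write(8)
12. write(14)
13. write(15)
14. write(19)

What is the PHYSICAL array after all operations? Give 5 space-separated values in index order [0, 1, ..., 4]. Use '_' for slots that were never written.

Answer: 10 8 14 15 19

Derivation:
After op 1 (write(18)): arr=[18 _ _ _ _] head=0 tail=1 count=1
After op 2 (write(3)): arr=[18 3 _ _ _] head=0 tail=2 count=2
After op 3 (read()): arr=[18 3 _ _ _] head=1 tail=2 count=1
After op 4 (read()): arr=[18 3 _ _ _] head=2 tail=2 count=0
After op 5 (write(2)): arr=[18 3 2 _ _] head=2 tail=3 count=1
After op 6 (read()): arr=[18 3 2 _ _] head=3 tail=3 count=0
After op 7 (write(17)): arr=[18 3 2 17 _] head=3 tail=4 count=1
After op 8 (read()): arr=[18 3 2 17 _] head=4 tail=4 count=0
After op 9 (write(12)): arr=[18 3 2 17 12] head=4 tail=0 count=1
After op 10 (write(10)): arr=[10 3 2 17 12] head=4 tail=1 count=2
After op 11 (write(8)): arr=[10 8 2 17 12] head=4 tail=2 count=3
After op 12 (write(14)): arr=[10 8 14 17 12] head=4 tail=3 count=4
After op 13 (write(15)): arr=[10 8 14 15 12] head=4 tail=4 count=5
After op 14 (write(19)): arr=[10 8 14 15 19] head=0 tail=0 count=5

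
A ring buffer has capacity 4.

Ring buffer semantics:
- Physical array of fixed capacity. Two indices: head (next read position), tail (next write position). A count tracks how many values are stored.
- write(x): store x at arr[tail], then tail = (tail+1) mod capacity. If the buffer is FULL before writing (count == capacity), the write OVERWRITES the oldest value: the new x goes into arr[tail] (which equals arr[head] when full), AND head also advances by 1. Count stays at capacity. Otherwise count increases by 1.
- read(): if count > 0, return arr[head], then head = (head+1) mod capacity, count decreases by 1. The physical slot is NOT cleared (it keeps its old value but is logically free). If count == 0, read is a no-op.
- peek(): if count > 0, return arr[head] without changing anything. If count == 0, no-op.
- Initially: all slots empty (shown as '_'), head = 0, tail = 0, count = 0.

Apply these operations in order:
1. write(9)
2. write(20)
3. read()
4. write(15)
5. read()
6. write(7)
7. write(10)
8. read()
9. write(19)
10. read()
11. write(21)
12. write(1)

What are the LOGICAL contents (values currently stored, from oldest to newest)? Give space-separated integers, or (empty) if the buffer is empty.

After op 1 (write(9)): arr=[9 _ _ _] head=0 tail=1 count=1
After op 2 (write(20)): arr=[9 20 _ _] head=0 tail=2 count=2
After op 3 (read()): arr=[9 20 _ _] head=1 tail=2 count=1
After op 4 (write(15)): arr=[9 20 15 _] head=1 tail=3 count=2
After op 5 (read()): arr=[9 20 15 _] head=2 tail=3 count=1
After op 6 (write(7)): arr=[9 20 15 7] head=2 tail=0 count=2
After op 7 (write(10)): arr=[10 20 15 7] head=2 tail=1 count=3
After op 8 (read()): arr=[10 20 15 7] head=3 tail=1 count=2
After op 9 (write(19)): arr=[10 19 15 7] head=3 tail=2 count=3
After op 10 (read()): arr=[10 19 15 7] head=0 tail=2 count=2
After op 11 (write(21)): arr=[10 19 21 7] head=0 tail=3 count=3
After op 12 (write(1)): arr=[10 19 21 1] head=0 tail=0 count=4

Answer: 10 19 21 1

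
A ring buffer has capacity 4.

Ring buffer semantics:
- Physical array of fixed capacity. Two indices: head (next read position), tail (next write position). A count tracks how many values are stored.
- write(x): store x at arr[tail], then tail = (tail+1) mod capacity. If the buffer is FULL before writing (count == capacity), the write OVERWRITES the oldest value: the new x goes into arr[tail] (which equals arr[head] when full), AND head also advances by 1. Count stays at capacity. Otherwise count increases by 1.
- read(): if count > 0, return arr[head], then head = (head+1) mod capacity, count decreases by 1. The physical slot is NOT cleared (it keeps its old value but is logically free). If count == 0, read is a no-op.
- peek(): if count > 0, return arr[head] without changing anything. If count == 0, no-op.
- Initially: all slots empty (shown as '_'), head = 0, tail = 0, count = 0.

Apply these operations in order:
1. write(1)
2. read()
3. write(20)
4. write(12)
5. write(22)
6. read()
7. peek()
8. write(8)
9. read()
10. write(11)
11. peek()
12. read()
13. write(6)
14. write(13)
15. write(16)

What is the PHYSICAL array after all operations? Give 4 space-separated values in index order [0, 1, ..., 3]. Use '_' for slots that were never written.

After op 1 (write(1)): arr=[1 _ _ _] head=0 tail=1 count=1
After op 2 (read()): arr=[1 _ _ _] head=1 tail=1 count=0
After op 3 (write(20)): arr=[1 20 _ _] head=1 tail=2 count=1
After op 4 (write(12)): arr=[1 20 12 _] head=1 tail=3 count=2
After op 5 (write(22)): arr=[1 20 12 22] head=1 tail=0 count=3
After op 6 (read()): arr=[1 20 12 22] head=2 tail=0 count=2
After op 7 (peek()): arr=[1 20 12 22] head=2 tail=0 count=2
After op 8 (write(8)): arr=[8 20 12 22] head=2 tail=1 count=3
After op 9 (read()): arr=[8 20 12 22] head=3 tail=1 count=2
After op 10 (write(11)): arr=[8 11 12 22] head=3 tail=2 count=3
After op 11 (peek()): arr=[8 11 12 22] head=3 tail=2 count=3
After op 12 (read()): arr=[8 11 12 22] head=0 tail=2 count=2
After op 13 (write(6)): arr=[8 11 6 22] head=0 tail=3 count=3
After op 14 (write(13)): arr=[8 11 6 13] head=0 tail=0 count=4
After op 15 (write(16)): arr=[16 11 6 13] head=1 tail=1 count=4

Answer: 16 11 6 13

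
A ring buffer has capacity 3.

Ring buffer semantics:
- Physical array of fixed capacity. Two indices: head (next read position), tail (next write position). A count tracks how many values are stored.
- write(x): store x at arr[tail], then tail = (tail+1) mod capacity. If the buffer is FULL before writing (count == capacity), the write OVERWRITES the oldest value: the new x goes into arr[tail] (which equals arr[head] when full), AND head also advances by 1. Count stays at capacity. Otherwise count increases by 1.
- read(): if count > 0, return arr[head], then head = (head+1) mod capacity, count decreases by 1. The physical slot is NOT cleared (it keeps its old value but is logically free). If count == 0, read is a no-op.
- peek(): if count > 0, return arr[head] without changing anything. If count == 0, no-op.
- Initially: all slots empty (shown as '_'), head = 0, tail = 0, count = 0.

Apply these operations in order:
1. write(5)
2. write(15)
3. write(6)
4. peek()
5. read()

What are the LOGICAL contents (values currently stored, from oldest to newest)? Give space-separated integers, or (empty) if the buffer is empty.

After op 1 (write(5)): arr=[5 _ _] head=0 tail=1 count=1
After op 2 (write(15)): arr=[5 15 _] head=0 tail=2 count=2
After op 3 (write(6)): arr=[5 15 6] head=0 tail=0 count=3
After op 4 (peek()): arr=[5 15 6] head=0 tail=0 count=3
After op 5 (read()): arr=[5 15 6] head=1 tail=0 count=2

Answer: 15 6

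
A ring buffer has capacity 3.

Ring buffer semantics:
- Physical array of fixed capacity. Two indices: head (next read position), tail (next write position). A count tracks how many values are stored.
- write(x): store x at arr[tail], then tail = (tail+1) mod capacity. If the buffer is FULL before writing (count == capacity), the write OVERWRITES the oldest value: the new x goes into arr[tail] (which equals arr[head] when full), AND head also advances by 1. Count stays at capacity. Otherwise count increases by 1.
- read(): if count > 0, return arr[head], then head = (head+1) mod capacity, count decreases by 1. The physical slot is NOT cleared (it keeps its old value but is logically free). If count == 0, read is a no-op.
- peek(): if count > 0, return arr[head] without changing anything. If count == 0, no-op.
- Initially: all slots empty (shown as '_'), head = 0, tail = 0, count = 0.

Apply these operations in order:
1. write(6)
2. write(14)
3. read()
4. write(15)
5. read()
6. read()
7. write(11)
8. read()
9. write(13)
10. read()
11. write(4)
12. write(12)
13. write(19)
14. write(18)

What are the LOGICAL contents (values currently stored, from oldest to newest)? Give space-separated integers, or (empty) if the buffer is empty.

Answer: 12 19 18

Derivation:
After op 1 (write(6)): arr=[6 _ _] head=0 tail=1 count=1
After op 2 (write(14)): arr=[6 14 _] head=0 tail=2 count=2
After op 3 (read()): arr=[6 14 _] head=1 tail=2 count=1
After op 4 (write(15)): arr=[6 14 15] head=1 tail=0 count=2
After op 5 (read()): arr=[6 14 15] head=2 tail=0 count=1
After op 6 (read()): arr=[6 14 15] head=0 tail=0 count=0
After op 7 (write(11)): arr=[11 14 15] head=0 tail=1 count=1
After op 8 (read()): arr=[11 14 15] head=1 tail=1 count=0
After op 9 (write(13)): arr=[11 13 15] head=1 tail=2 count=1
After op 10 (read()): arr=[11 13 15] head=2 tail=2 count=0
After op 11 (write(4)): arr=[11 13 4] head=2 tail=0 count=1
After op 12 (write(12)): arr=[12 13 4] head=2 tail=1 count=2
After op 13 (write(19)): arr=[12 19 4] head=2 tail=2 count=3
After op 14 (write(18)): arr=[12 19 18] head=0 tail=0 count=3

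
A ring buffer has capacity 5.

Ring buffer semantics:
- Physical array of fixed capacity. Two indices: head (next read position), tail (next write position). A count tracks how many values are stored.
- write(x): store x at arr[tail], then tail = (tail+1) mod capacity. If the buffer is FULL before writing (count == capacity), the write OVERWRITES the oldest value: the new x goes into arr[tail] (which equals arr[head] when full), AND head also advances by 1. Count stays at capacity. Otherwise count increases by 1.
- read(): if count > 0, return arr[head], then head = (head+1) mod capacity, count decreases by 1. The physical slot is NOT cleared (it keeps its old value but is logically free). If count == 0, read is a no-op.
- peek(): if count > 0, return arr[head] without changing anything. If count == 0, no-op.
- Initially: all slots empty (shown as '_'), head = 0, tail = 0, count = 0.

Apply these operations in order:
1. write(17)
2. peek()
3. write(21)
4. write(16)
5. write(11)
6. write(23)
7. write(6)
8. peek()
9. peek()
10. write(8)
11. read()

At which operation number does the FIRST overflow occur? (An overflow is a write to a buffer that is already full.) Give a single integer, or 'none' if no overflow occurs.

Answer: 7

Derivation:
After op 1 (write(17)): arr=[17 _ _ _ _] head=0 tail=1 count=1
After op 2 (peek()): arr=[17 _ _ _ _] head=0 tail=1 count=1
After op 3 (write(21)): arr=[17 21 _ _ _] head=0 tail=2 count=2
After op 4 (write(16)): arr=[17 21 16 _ _] head=0 tail=3 count=3
After op 5 (write(11)): arr=[17 21 16 11 _] head=0 tail=4 count=4
After op 6 (write(23)): arr=[17 21 16 11 23] head=0 tail=0 count=5
After op 7 (write(6)): arr=[6 21 16 11 23] head=1 tail=1 count=5
After op 8 (peek()): arr=[6 21 16 11 23] head=1 tail=1 count=5
After op 9 (peek()): arr=[6 21 16 11 23] head=1 tail=1 count=5
After op 10 (write(8)): arr=[6 8 16 11 23] head=2 tail=2 count=5
After op 11 (read()): arr=[6 8 16 11 23] head=3 tail=2 count=4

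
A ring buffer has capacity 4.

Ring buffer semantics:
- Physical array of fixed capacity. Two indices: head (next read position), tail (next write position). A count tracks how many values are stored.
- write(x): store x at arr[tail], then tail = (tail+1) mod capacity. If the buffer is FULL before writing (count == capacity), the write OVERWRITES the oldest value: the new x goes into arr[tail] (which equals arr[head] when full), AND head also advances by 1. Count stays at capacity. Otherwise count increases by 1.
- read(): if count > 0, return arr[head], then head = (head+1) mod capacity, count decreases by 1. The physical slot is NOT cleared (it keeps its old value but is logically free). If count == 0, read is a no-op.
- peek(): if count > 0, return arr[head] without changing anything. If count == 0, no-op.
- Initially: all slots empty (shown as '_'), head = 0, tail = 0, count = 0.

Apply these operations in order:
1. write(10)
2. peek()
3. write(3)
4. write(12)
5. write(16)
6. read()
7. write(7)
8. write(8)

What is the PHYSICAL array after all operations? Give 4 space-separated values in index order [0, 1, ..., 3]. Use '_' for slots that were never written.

After op 1 (write(10)): arr=[10 _ _ _] head=0 tail=1 count=1
After op 2 (peek()): arr=[10 _ _ _] head=0 tail=1 count=1
After op 3 (write(3)): arr=[10 3 _ _] head=0 tail=2 count=2
After op 4 (write(12)): arr=[10 3 12 _] head=0 tail=3 count=3
After op 5 (write(16)): arr=[10 3 12 16] head=0 tail=0 count=4
After op 6 (read()): arr=[10 3 12 16] head=1 tail=0 count=3
After op 7 (write(7)): arr=[7 3 12 16] head=1 tail=1 count=4
After op 8 (write(8)): arr=[7 8 12 16] head=2 tail=2 count=4

Answer: 7 8 12 16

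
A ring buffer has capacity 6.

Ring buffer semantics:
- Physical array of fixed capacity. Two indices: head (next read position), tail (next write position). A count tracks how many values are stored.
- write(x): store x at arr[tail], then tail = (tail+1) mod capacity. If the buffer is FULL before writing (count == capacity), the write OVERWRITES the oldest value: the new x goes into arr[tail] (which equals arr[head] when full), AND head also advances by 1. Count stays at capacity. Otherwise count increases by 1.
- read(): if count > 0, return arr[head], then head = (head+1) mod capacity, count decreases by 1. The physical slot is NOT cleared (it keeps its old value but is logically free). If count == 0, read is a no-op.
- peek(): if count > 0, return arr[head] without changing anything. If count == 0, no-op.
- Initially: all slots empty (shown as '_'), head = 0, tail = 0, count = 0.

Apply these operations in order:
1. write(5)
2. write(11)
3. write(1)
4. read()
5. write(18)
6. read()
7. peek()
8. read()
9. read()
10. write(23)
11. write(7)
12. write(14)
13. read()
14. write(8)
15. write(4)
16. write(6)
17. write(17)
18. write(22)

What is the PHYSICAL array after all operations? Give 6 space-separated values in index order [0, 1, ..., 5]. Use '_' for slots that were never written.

After op 1 (write(5)): arr=[5 _ _ _ _ _] head=0 tail=1 count=1
After op 2 (write(11)): arr=[5 11 _ _ _ _] head=0 tail=2 count=2
After op 3 (write(1)): arr=[5 11 1 _ _ _] head=0 tail=3 count=3
After op 4 (read()): arr=[5 11 1 _ _ _] head=1 tail=3 count=2
After op 5 (write(18)): arr=[5 11 1 18 _ _] head=1 tail=4 count=3
After op 6 (read()): arr=[5 11 1 18 _ _] head=2 tail=4 count=2
After op 7 (peek()): arr=[5 11 1 18 _ _] head=2 tail=4 count=2
After op 8 (read()): arr=[5 11 1 18 _ _] head=3 tail=4 count=1
After op 9 (read()): arr=[5 11 1 18 _ _] head=4 tail=4 count=0
After op 10 (write(23)): arr=[5 11 1 18 23 _] head=4 tail=5 count=1
After op 11 (write(7)): arr=[5 11 1 18 23 7] head=4 tail=0 count=2
After op 12 (write(14)): arr=[14 11 1 18 23 7] head=4 tail=1 count=3
After op 13 (read()): arr=[14 11 1 18 23 7] head=5 tail=1 count=2
After op 14 (write(8)): arr=[14 8 1 18 23 7] head=5 tail=2 count=3
After op 15 (write(4)): arr=[14 8 4 18 23 7] head=5 tail=3 count=4
After op 16 (write(6)): arr=[14 8 4 6 23 7] head=5 tail=4 count=5
After op 17 (write(17)): arr=[14 8 4 6 17 7] head=5 tail=5 count=6
After op 18 (write(22)): arr=[14 8 4 6 17 22] head=0 tail=0 count=6

Answer: 14 8 4 6 17 22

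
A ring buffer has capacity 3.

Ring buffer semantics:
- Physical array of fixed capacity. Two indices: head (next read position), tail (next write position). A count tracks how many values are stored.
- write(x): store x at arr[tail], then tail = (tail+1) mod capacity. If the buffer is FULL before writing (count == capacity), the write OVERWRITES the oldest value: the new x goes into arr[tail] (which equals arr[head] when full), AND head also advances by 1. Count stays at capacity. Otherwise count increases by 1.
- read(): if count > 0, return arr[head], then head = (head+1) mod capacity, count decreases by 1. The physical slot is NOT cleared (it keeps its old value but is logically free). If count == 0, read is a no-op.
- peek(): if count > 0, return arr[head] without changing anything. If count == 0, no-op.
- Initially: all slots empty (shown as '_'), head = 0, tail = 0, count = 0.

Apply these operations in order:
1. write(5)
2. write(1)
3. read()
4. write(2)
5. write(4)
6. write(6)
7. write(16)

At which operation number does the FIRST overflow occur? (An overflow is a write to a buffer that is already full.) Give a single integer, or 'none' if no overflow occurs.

After op 1 (write(5)): arr=[5 _ _] head=0 tail=1 count=1
After op 2 (write(1)): arr=[5 1 _] head=0 tail=2 count=2
After op 3 (read()): arr=[5 1 _] head=1 tail=2 count=1
After op 4 (write(2)): arr=[5 1 2] head=1 tail=0 count=2
After op 5 (write(4)): arr=[4 1 2] head=1 tail=1 count=3
After op 6 (write(6)): arr=[4 6 2] head=2 tail=2 count=3
After op 7 (write(16)): arr=[4 6 16] head=0 tail=0 count=3

Answer: 6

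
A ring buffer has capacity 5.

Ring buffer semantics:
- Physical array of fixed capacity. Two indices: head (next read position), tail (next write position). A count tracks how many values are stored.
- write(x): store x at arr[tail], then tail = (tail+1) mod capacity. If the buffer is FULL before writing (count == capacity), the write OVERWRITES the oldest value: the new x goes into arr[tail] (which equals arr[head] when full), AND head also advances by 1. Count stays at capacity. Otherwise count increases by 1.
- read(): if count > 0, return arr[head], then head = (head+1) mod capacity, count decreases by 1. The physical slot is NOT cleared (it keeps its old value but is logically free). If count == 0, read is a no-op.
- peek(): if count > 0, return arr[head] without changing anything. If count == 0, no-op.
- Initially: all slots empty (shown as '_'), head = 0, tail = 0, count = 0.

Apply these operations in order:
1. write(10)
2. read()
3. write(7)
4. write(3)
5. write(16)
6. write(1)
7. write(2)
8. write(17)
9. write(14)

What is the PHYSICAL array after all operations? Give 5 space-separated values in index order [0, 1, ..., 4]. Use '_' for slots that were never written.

Answer: 2 17 14 16 1

Derivation:
After op 1 (write(10)): arr=[10 _ _ _ _] head=0 tail=1 count=1
After op 2 (read()): arr=[10 _ _ _ _] head=1 tail=1 count=0
After op 3 (write(7)): arr=[10 7 _ _ _] head=1 tail=2 count=1
After op 4 (write(3)): arr=[10 7 3 _ _] head=1 tail=3 count=2
After op 5 (write(16)): arr=[10 7 3 16 _] head=1 tail=4 count=3
After op 6 (write(1)): arr=[10 7 3 16 1] head=1 tail=0 count=4
After op 7 (write(2)): arr=[2 7 3 16 1] head=1 tail=1 count=5
After op 8 (write(17)): arr=[2 17 3 16 1] head=2 tail=2 count=5
After op 9 (write(14)): arr=[2 17 14 16 1] head=3 tail=3 count=5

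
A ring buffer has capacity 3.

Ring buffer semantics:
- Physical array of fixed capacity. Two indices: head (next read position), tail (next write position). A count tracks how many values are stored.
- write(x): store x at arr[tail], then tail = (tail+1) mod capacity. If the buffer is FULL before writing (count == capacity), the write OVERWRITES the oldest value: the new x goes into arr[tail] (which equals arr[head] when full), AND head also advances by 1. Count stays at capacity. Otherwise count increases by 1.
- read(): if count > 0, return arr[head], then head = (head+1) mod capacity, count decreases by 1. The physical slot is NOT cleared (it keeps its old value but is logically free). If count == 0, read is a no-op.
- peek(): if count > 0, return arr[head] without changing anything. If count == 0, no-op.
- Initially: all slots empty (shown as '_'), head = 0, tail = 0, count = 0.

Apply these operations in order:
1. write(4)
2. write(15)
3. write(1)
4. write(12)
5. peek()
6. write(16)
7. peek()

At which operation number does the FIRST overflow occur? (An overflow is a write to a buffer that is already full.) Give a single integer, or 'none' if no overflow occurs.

Answer: 4

Derivation:
After op 1 (write(4)): arr=[4 _ _] head=0 tail=1 count=1
After op 2 (write(15)): arr=[4 15 _] head=0 tail=2 count=2
After op 3 (write(1)): arr=[4 15 1] head=0 tail=0 count=3
After op 4 (write(12)): arr=[12 15 1] head=1 tail=1 count=3
After op 5 (peek()): arr=[12 15 1] head=1 tail=1 count=3
After op 6 (write(16)): arr=[12 16 1] head=2 tail=2 count=3
After op 7 (peek()): arr=[12 16 1] head=2 tail=2 count=3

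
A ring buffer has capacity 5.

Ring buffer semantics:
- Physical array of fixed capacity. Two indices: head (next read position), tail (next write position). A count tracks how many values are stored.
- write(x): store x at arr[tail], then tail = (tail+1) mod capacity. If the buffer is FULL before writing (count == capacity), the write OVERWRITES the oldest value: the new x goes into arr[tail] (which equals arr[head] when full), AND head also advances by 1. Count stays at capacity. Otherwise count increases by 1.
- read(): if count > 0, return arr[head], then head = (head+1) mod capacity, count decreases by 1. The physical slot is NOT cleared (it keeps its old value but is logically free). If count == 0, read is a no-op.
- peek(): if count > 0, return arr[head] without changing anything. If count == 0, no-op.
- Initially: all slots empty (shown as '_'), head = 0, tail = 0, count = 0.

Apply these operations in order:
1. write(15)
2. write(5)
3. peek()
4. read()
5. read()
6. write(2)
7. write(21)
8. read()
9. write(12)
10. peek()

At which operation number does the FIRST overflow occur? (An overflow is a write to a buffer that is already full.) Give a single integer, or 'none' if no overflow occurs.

Answer: none

Derivation:
After op 1 (write(15)): arr=[15 _ _ _ _] head=0 tail=1 count=1
After op 2 (write(5)): arr=[15 5 _ _ _] head=0 tail=2 count=2
After op 3 (peek()): arr=[15 5 _ _ _] head=0 tail=2 count=2
After op 4 (read()): arr=[15 5 _ _ _] head=1 tail=2 count=1
After op 5 (read()): arr=[15 5 _ _ _] head=2 tail=2 count=0
After op 6 (write(2)): arr=[15 5 2 _ _] head=2 tail=3 count=1
After op 7 (write(21)): arr=[15 5 2 21 _] head=2 tail=4 count=2
After op 8 (read()): arr=[15 5 2 21 _] head=3 tail=4 count=1
After op 9 (write(12)): arr=[15 5 2 21 12] head=3 tail=0 count=2
After op 10 (peek()): arr=[15 5 2 21 12] head=3 tail=0 count=2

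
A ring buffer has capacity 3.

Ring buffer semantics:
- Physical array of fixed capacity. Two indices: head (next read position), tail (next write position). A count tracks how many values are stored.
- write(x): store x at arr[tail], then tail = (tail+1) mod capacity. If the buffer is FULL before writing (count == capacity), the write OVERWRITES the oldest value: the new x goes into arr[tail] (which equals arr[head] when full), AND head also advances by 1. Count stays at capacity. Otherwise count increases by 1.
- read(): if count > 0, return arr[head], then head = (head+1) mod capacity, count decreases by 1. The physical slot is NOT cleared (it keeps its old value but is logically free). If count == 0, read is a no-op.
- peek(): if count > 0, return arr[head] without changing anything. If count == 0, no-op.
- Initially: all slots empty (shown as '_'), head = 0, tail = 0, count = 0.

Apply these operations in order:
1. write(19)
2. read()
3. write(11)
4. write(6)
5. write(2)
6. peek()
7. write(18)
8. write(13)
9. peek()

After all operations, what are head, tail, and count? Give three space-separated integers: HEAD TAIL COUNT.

After op 1 (write(19)): arr=[19 _ _] head=0 tail=1 count=1
After op 2 (read()): arr=[19 _ _] head=1 tail=1 count=0
After op 3 (write(11)): arr=[19 11 _] head=1 tail=2 count=1
After op 4 (write(6)): arr=[19 11 6] head=1 tail=0 count=2
After op 5 (write(2)): arr=[2 11 6] head=1 tail=1 count=3
After op 6 (peek()): arr=[2 11 6] head=1 tail=1 count=3
After op 7 (write(18)): arr=[2 18 6] head=2 tail=2 count=3
After op 8 (write(13)): arr=[2 18 13] head=0 tail=0 count=3
After op 9 (peek()): arr=[2 18 13] head=0 tail=0 count=3

Answer: 0 0 3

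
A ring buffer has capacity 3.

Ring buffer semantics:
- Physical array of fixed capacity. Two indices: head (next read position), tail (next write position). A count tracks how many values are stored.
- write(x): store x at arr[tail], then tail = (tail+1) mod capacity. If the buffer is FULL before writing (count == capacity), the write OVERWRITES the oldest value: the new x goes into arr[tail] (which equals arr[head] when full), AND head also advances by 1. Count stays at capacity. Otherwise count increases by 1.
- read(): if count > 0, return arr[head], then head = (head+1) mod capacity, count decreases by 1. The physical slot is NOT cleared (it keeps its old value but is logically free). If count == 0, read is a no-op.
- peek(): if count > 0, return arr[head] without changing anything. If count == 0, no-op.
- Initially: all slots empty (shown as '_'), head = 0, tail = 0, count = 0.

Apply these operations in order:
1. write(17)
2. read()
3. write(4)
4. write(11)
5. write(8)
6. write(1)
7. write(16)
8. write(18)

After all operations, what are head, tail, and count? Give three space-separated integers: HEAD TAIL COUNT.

Answer: 1 1 3

Derivation:
After op 1 (write(17)): arr=[17 _ _] head=0 tail=1 count=1
After op 2 (read()): arr=[17 _ _] head=1 tail=1 count=0
After op 3 (write(4)): arr=[17 4 _] head=1 tail=2 count=1
After op 4 (write(11)): arr=[17 4 11] head=1 tail=0 count=2
After op 5 (write(8)): arr=[8 4 11] head=1 tail=1 count=3
After op 6 (write(1)): arr=[8 1 11] head=2 tail=2 count=3
After op 7 (write(16)): arr=[8 1 16] head=0 tail=0 count=3
After op 8 (write(18)): arr=[18 1 16] head=1 tail=1 count=3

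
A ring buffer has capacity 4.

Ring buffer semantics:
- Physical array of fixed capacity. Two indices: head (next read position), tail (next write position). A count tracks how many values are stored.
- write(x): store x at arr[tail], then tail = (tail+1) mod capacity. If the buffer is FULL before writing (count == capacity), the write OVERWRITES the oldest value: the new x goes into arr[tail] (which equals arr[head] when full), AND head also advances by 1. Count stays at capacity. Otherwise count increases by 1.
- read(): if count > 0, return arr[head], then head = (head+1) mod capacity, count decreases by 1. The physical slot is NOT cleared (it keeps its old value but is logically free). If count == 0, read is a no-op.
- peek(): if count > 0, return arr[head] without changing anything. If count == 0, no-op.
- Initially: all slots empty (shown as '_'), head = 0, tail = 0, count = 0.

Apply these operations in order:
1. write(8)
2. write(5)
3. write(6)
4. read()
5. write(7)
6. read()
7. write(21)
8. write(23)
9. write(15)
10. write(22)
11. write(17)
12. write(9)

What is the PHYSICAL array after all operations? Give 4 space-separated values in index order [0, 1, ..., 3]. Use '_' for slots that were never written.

Answer: 17 9 15 22

Derivation:
After op 1 (write(8)): arr=[8 _ _ _] head=0 tail=1 count=1
After op 2 (write(5)): arr=[8 5 _ _] head=0 tail=2 count=2
After op 3 (write(6)): arr=[8 5 6 _] head=0 tail=3 count=3
After op 4 (read()): arr=[8 5 6 _] head=1 tail=3 count=2
After op 5 (write(7)): arr=[8 5 6 7] head=1 tail=0 count=3
After op 6 (read()): arr=[8 5 6 7] head=2 tail=0 count=2
After op 7 (write(21)): arr=[21 5 6 7] head=2 tail=1 count=3
After op 8 (write(23)): arr=[21 23 6 7] head=2 tail=2 count=4
After op 9 (write(15)): arr=[21 23 15 7] head=3 tail=3 count=4
After op 10 (write(22)): arr=[21 23 15 22] head=0 tail=0 count=4
After op 11 (write(17)): arr=[17 23 15 22] head=1 tail=1 count=4
After op 12 (write(9)): arr=[17 9 15 22] head=2 tail=2 count=4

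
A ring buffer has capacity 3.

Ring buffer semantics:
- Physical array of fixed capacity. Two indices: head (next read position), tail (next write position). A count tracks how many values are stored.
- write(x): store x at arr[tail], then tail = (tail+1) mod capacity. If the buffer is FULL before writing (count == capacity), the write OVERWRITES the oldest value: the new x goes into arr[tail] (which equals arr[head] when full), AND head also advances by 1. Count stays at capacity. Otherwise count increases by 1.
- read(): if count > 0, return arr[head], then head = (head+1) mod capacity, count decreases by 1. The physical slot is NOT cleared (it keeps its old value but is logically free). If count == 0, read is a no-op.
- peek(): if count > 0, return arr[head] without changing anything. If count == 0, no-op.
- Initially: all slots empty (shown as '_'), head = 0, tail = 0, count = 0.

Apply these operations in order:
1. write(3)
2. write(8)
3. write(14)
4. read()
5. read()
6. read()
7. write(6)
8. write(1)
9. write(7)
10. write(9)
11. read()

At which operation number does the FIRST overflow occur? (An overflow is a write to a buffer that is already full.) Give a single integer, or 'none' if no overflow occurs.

Answer: 10

Derivation:
After op 1 (write(3)): arr=[3 _ _] head=0 tail=1 count=1
After op 2 (write(8)): arr=[3 8 _] head=0 tail=2 count=2
After op 3 (write(14)): arr=[3 8 14] head=0 tail=0 count=3
After op 4 (read()): arr=[3 8 14] head=1 tail=0 count=2
After op 5 (read()): arr=[3 8 14] head=2 tail=0 count=1
After op 6 (read()): arr=[3 8 14] head=0 tail=0 count=0
After op 7 (write(6)): arr=[6 8 14] head=0 tail=1 count=1
After op 8 (write(1)): arr=[6 1 14] head=0 tail=2 count=2
After op 9 (write(7)): arr=[6 1 7] head=0 tail=0 count=3
After op 10 (write(9)): arr=[9 1 7] head=1 tail=1 count=3
After op 11 (read()): arr=[9 1 7] head=2 tail=1 count=2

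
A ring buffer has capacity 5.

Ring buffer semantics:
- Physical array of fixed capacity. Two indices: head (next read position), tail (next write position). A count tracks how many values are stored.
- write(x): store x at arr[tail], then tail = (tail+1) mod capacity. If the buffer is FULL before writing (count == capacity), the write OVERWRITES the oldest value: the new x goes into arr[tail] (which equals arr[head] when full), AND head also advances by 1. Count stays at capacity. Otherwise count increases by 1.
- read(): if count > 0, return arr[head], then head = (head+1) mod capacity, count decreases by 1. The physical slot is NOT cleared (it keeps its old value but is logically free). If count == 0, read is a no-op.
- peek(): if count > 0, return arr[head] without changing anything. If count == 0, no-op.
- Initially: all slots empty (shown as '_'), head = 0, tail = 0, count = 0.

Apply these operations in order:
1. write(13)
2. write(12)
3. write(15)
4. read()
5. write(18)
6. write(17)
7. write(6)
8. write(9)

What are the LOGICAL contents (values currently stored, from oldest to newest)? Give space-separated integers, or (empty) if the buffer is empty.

After op 1 (write(13)): arr=[13 _ _ _ _] head=0 tail=1 count=1
After op 2 (write(12)): arr=[13 12 _ _ _] head=0 tail=2 count=2
After op 3 (write(15)): arr=[13 12 15 _ _] head=0 tail=3 count=3
After op 4 (read()): arr=[13 12 15 _ _] head=1 tail=3 count=2
After op 5 (write(18)): arr=[13 12 15 18 _] head=1 tail=4 count=3
After op 6 (write(17)): arr=[13 12 15 18 17] head=1 tail=0 count=4
After op 7 (write(6)): arr=[6 12 15 18 17] head=1 tail=1 count=5
After op 8 (write(9)): arr=[6 9 15 18 17] head=2 tail=2 count=5

Answer: 15 18 17 6 9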